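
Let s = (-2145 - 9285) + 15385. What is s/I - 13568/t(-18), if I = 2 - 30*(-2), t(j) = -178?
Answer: 772603/5518 ≈ 140.02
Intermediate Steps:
I = 62 (I = 2 + 60 = 62)
s = 3955 (s = -11430 + 15385 = 3955)
s/I - 13568/t(-18) = 3955/62 - 13568/(-178) = 3955*(1/62) - 13568*(-1/178) = 3955/62 + 6784/89 = 772603/5518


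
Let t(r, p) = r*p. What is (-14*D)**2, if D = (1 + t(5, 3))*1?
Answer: 50176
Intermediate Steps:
t(r, p) = p*r
D = 16 (D = (1 + 3*5)*1 = (1 + 15)*1 = 16*1 = 16)
(-14*D)**2 = (-14*16)**2 = (-224)**2 = 50176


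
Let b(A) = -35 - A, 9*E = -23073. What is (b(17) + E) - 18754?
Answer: -64109/3 ≈ -21370.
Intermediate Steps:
E = -7691/3 (E = (⅑)*(-23073) = -7691/3 ≈ -2563.7)
(b(17) + E) - 18754 = ((-35 - 1*17) - 7691/3) - 18754 = ((-35 - 17) - 7691/3) - 18754 = (-52 - 7691/3) - 18754 = -7847/3 - 18754 = -64109/3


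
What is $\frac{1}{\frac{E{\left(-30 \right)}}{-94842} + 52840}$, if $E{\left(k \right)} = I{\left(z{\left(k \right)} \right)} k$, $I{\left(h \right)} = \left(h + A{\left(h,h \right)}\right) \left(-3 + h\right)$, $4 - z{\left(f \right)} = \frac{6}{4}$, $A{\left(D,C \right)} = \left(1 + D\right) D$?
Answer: $\frac{42152}{2227311605} \approx 1.8925 \cdot 10^{-5}$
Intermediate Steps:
$A{\left(D,C \right)} = D \left(1 + D\right)$
$z{\left(f \right)} = \frac{5}{2}$ ($z{\left(f \right)} = 4 - \frac{6}{4} = 4 - 6 \cdot \frac{1}{4} = 4 - \frac{3}{2} = \frac{5}{2}$)
$I{\left(h \right)} = \left(-3 + h\right) \left(h + h \left(1 + h\right)\right)$ ($I{\left(h \right)} = \left(h + h \left(1 + h\right)\right) \left(-3 + h\right) = \left(-3 + h\right) \left(h + h \left(1 + h\right)\right)$)
$E{\left(k \right)} = - \frac{45 k}{8}$ ($E{\left(k \right)} = \frac{5 \left(-6 + \left(\frac{5}{2}\right)^{2} - \frac{5}{2}\right)}{2} k = \frac{5 \left(-6 + \frac{25}{4} - \frac{5}{2}\right)}{2} k = \frac{5}{2} \left(- \frac{9}{4}\right) k = - \frac{45 k}{8}$)
$\frac{1}{\frac{E{\left(-30 \right)}}{-94842} + 52840} = \frac{1}{\frac{\left(- \frac{45}{8}\right) \left(-30\right)}{-94842} + 52840} = \frac{1}{\frac{675}{4} \left(- \frac{1}{94842}\right) + 52840} = \frac{1}{- \frac{75}{42152} + 52840} = \frac{1}{\frac{2227311605}{42152}} = \frac{42152}{2227311605}$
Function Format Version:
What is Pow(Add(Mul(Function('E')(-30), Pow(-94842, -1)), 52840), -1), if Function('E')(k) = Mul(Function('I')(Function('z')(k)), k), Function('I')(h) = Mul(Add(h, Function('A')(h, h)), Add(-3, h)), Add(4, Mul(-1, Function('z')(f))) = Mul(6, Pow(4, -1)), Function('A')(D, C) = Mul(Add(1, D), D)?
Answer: Rational(42152, 2227311605) ≈ 1.8925e-5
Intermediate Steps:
Function('A')(D, C) = Mul(D, Add(1, D))
Function('z')(f) = Rational(5, 2) (Function('z')(f) = Add(4, Mul(-1, Mul(6, Pow(4, -1)))) = Add(4, Mul(-1, Mul(6, Rational(1, 4)))) = Add(4, Mul(-1, Rational(3, 2))) = Add(4, Rational(-3, 2)) = Rational(5, 2))
Function('I')(h) = Mul(Add(-3, h), Add(h, Mul(h, Add(1, h)))) (Function('I')(h) = Mul(Add(h, Mul(h, Add(1, h))), Add(-3, h)) = Mul(Add(-3, h), Add(h, Mul(h, Add(1, h)))))
Function('E')(k) = Mul(Rational(-45, 8), k) (Function('E')(k) = Mul(Mul(Rational(5, 2), Add(-6, Pow(Rational(5, 2), 2), Mul(-1, Rational(5, 2)))), k) = Mul(Mul(Rational(5, 2), Add(-6, Rational(25, 4), Rational(-5, 2))), k) = Mul(Mul(Rational(5, 2), Rational(-9, 4)), k) = Mul(Rational(-45, 8), k))
Pow(Add(Mul(Function('E')(-30), Pow(-94842, -1)), 52840), -1) = Pow(Add(Mul(Mul(Rational(-45, 8), -30), Pow(-94842, -1)), 52840), -1) = Pow(Add(Mul(Rational(675, 4), Rational(-1, 94842)), 52840), -1) = Pow(Add(Rational(-75, 42152), 52840), -1) = Pow(Rational(2227311605, 42152), -1) = Rational(42152, 2227311605)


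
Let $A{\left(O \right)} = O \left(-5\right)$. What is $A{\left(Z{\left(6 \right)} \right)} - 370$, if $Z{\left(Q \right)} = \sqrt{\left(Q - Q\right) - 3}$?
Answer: $-370 - 5 i \sqrt{3} \approx -370.0 - 8.6602 i$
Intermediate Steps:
$Z{\left(Q \right)} = i \sqrt{3}$ ($Z{\left(Q \right)} = \sqrt{0 - 3} = \sqrt{-3} = i \sqrt{3}$)
$A{\left(O \right)} = - 5 O$
$A{\left(Z{\left(6 \right)} \right)} - 370 = - 5 i \sqrt{3} - 370 = -370 - 5 i \sqrt{3}$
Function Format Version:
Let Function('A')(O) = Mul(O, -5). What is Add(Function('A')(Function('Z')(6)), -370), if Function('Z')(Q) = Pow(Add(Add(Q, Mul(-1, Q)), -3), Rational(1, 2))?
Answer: Add(-370, Mul(-5, I, Pow(3, Rational(1, 2)))) ≈ Add(-370.00, Mul(-8.6602, I))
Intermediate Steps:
Function('Z')(Q) = Mul(I, Pow(3, Rational(1, 2))) (Function('Z')(Q) = Pow(Add(0, -3), Rational(1, 2)) = Pow(-3, Rational(1, 2)) = Mul(I, Pow(3, Rational(1, 2))))
Function('A')(O) = Mul(-5, O)
Add(Function('A')(Function('Z')(6)), -370) = Add(Mul(-5, Mul(I, Pow(3, Rational(1, 2)))), -370) = Add(Mul(-5, I, Pow(3, Rational(1, 2))), -370) = Add(-370, Mul(-5, I, Pow(3, Rational(1, 2))))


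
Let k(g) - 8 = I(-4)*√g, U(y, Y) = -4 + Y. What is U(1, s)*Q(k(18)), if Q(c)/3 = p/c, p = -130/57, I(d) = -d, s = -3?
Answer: -65/38 + 195*√2/76 ≈ 1.9180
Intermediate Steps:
k(g) = 8 + 4*√g (k(g) = 8 + (-1*(-4))*√g = 8 + 4*√g)
p = -130/57 (p = -130*1/57 = -130/57 ≈ -2.2807)
Q(c) = -130/(19*c) (Q(c) = 3*(-130/(57*c)) = -130/(19*c))
U(1, s)*Q(k(18)) = (-4 - 3)*(-130/(19*(8 + 4*√18))) = -(-910)/(19*(8 + 4*(3*√2))) = -(-910)/(19*(8 + 12*√2)) = 910/(19*(8 + 12*√2))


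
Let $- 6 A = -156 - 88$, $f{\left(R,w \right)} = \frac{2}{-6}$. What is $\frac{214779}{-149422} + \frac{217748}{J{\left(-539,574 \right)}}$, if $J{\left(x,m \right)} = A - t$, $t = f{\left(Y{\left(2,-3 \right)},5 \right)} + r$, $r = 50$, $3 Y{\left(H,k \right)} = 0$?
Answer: $- \frac{32538274667}{1344798} \approx -24196.0$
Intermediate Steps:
$Y{\left(H,k \right)} = 0$ ($Y{\left(H,k \right)} = \frac{1}{3} \cdot 0 = 0$)
$f{\left(R,w \right)} = - \frac{1}{3}$ ($f{\left(R,w \right)} = 2 \left(- \frac{1}{6}\right) = - \frac{1}{3}$)
$A = \frac{122}{3}$ ($A = - \frac{-156 - 88}{6} = \left(- \frac{1}{6}\right) \left(-244\right) = \frac{122}{3} \approx 40.667$)
$t = \frac{149}{3}$ ($t = - \frac{1}{3} + 50 = \frac{149}{3} \approx 49.667$)
$J{\left(x,m \right)} = -9$ ($J{\left(x,m \right)} = \frac{122}{3} - \frac{149}{3} = -9$)
$\frac{214779}{-149422} + \frac{217748}{J{\left(-539,574 \right)}} = \frac{214779}{-149422} + \frac{217748}{-9} = 214779 \left(- \frac{1}{149422}\right) + 217748 \left(- \frac{1}{9}\right) = - \frac{214779}{149422} - \frac{217748}{9} = - \frac{32538274667}{1344798}$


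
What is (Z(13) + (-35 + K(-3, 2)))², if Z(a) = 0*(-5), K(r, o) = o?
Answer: 1089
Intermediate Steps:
Z(a) = 0
(Z(13) + (-35 + K(-3, 2)))² = (0 + (-35 + 2))² = (0 - 33)² = (-33)² = 1089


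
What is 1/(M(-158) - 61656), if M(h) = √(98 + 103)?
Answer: -20552/1267154045 - √201/3801462135 ≈ -1.6223e-5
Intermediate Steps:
M(h) = √201
1/(M(-158) - 61656) = 1/(√201 - 61656) = 1/(-61656 + √201)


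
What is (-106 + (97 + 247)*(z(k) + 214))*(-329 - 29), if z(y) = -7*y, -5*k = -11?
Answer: -122100196/5 ≈ -2.4420e+7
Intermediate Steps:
k = 11/5 (k = -⅕*(-11) = 11/5 ≈ 2.2000)
(-106 + (97 + 247)*(z(k) + 214))*(-329 - 29) = (-106 + (97 + 247)*(-7*11/5 + 214))*(-329 - 29) = (-106 + 344*(-77/5 + 214))*(-358) = (-106 + 344*(993/5))*(-358) = (-106 + 341592/5)*(-358) = (341062/5)*(-358) = -122100196/5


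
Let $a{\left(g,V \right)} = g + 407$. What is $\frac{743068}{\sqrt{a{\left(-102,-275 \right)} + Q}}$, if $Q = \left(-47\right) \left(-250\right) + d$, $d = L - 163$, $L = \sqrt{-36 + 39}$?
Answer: $\frac{743068}{\sqrt{11892 + \sqrt{3}}} \approx 6813.5$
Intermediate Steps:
$L = \sqrt{3} \approx 1.732$
$d = -163 + \sqrt{3}$ ($d = \sqrt{3} - 163 = -163 + \sqrt{3} \approx -161.27$)
$a{\left(g,V \right)} = 407 + g$
$Q = 11587 + \sqrt{3}$ ($Q = \left(-47\right) \left(-250\right) - \left(163 - \sqrt{3}\right) = 11750 - \left(163 - \sqrt{3}\right) = 11587 + \sqrt{3} \approx 11589.0$)
$\frac{743068}{\sqrt{a{\left(-102,-275 \right)} + Q}} = \frac{743068}{\sqrt{\left(407 - 102\right) + \left(11587 + \sqrt{3}\right)}} = \frac{743068}{\sqrt{305 + \left(11587 + \sqrt{3}\right)}} = \frac{743068}{\sqrt{11892 + \sqrt{3}}}$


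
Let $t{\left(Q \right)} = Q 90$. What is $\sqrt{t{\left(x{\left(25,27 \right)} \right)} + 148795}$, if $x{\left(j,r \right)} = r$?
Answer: $5 \sqrt{6049} \approx 388.88$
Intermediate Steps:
$t{\left(Q \right)} = 90 Q$
$\sqrt{t{\left(x{\left(25,27 \right)} \right)} + 148795} = \sqrt{90 \cdot 27 + 148795} = \sqrt{2430 + 148795} = \sqrt{151225} = 5 \sqrt{6049}$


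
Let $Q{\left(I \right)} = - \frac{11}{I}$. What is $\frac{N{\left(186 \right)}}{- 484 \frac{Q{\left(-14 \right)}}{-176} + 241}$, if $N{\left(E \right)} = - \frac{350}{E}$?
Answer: $- \frac{9800}{1266381} \approx -0.0077386$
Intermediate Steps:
$\frac{N{\left(186 \right)}}{- 484 \frac{Q{\left(-14 \right)}}{-176} + 241} = \frac{\left(-350\right) \frac{1}{186}}{- 484 \frac{\left(-11\right) \frac{1}{-14}}{-176} + 241} = \frac{\left(-350\right) \frac{1}{186}}{- 484 \left(-11\right) \left(- \frac{1}{14}\right) \left(- \frac{1}{176}\right) + 241} = - \frac{175}{93 \left(- 484 \cdot \frac{11}{14} \left(- \frac{1}{176}\right) + 241\right)} = - \frac{175}{93 \left(\left(-484\right) \left(- \frac{1}{224}\right) + 241\right)} = - \frac{175}{93 \left(\frac{121}{56} + 241\right)} = - \frac{175}{93 \cdot \frac{13617}{56}} = \left(- \frac{175}{93}\right) \frac{56}{13617} = - \frac{9800}{1266381}$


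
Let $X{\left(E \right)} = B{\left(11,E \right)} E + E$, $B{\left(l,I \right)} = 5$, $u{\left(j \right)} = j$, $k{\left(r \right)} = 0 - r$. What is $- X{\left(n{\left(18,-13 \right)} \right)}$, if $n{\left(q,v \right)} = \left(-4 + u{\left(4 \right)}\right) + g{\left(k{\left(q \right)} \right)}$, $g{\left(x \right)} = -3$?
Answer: $18$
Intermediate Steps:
$k{\left(r \right)} = - r$
$n{\left(q,v \right)} = -3$ ($n{\left(q,v \right)} = \left(-4 + 4\right) - 3 = 0 - 3 = -3$)
$X{\left(E \right)} = 6 E$ ($X{\left(E \right)} = 5 E + E = 6 E$)
$- X{\left(n{\left(18,-13 \right)} \right)} = - 6 \left(-3\right) = \left(-1\right) \left(-18\right) = 18$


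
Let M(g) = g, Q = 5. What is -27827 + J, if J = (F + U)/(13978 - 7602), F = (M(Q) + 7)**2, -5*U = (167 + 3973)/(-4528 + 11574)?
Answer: -312533799499/11231324 ≈ -27827.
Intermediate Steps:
U = -414/3523 (U = -(167 + 3973)/(5*(-4528 + 11574)) = -828/7046 = -1/5*2070/3523 = -414/3523 ≈ -0.11751)
F = 144 (F = (5 + 7)**2 = 12**2 = 144)
J = 253449/11231324 (J = (144 - 414/3523)/(13978 - 7602) = (506898/3523)/6376 = (506898/3523)*(1/6376) = 253449/11231324 ≈ 0.022566)
-27827 + J = -27827 + 253449/11231324 = -312533799499/11231324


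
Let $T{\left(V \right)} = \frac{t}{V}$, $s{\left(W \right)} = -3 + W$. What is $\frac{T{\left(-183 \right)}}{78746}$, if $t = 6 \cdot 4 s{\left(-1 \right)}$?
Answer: $\frac{16}{2401753} \approx 6.6618 \cdot 10^{-6}$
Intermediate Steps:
$t = -96$ ($t = 6 \cdot 4 \left(-3 - 1\right) = 24 \left(-4\right) = -96$)
$T{\left(V \right)} = - \frac{96}{V}$
$\frac{T{\left(-183 \right)}}{78746} = \frac{\left(-96\right) \frac{1}{-183}}{78746} = \left(-96\right) \left(- \frac{1}{183}\right) \frac{1}{78746} = \frac{32}{61} \cdot \frac{1}{78746} = \frac{16}{2401753}$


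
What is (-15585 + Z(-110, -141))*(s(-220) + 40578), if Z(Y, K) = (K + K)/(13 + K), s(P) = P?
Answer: -20124496521/32 ≈ -6.2889e+8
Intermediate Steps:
Z(Y, K) = 2*K/(13 + K) (Z(Y, K) = (2*K)/(13 + K) = 2*K/(13 + K))
(-15585 + Z(-110, -141))*(s(-220) + 40578) = (-15585 + 2*(-141)/(13 - 141))*(-220 + 40578) = (-15585 + 2*(-141)/(-128))*40358 = (-15585 + 2*(-141)*(-1/128))*40358 = (-15585 + 141/64)*40358 = -997299/64*40358 = -20124496521/32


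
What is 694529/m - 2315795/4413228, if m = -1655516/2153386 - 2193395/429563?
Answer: -472548271121635995124021/3997188954642508164 ≈ -1.1822e+5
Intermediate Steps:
m = -2717187252489/462507475159 (m = -1655516*1/2153386 - 2193395*1/429563 = -827758/1076693 - 2193395/429563 = -2717187252489/462507475159 ≈ -5.8749)
694529/m - 2315795/4413228 = 694529/(-2717187252489/462507475159) - 2315795/4413228 = 694529*(-462507475159/2717187252489) - 2315795*1/4413228 = -321224854214705111/2717187252489 - 2315795/4413228 = -472548271121635995124021/3997188954642508164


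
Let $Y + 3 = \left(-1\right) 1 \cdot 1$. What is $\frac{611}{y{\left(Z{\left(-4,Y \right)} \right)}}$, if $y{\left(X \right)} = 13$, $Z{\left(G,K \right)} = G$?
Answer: $47$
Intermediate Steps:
$Y = -4$ ($Y = -3 + \left(-1\right) 1 \cdot 1 = -3 - 1 = -4$)
$\frac{611}{y{\left(Z{\left(-4,Y \right)} \right)}} = \frac{611}{13} = 611 \cdot \frac{1}{13} = 47$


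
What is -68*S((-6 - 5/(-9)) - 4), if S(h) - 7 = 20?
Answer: -1836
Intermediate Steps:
S(h) = 27 (S(h) = 7 + 20 = 27)
-68*S((-6 - 5/(-9)) - 4) = -68*27 = -1836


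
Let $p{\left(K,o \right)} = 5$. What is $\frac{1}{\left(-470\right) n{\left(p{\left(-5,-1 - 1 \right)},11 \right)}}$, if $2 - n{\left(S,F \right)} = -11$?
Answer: $- \frac{1}{6110} \approx -0.00016367$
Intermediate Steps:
$n{\left(S,F \right)} = 13$ ($n{\left(S,F \right)} = 2 - -11 = 2 + 11 = 13$)
$\frac{1}{\left(-470\right) n{\left(p{\left(-5,-1 - 1 \right)},11 \right)}} = \frac{1}{\left(-470\right) 13} = \frac{1}{-6110} = - \frac{1}{6110}$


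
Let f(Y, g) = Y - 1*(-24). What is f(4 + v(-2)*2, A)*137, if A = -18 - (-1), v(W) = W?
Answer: 3288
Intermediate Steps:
A = -17 (A = -18 - 1*(-1) = -18 + 1 = -17)
f(Y, g) = 24 + Y (f(Y, g) = Y + 24 = 24 + Y)
f(4 + v(-2)*2, A)*137 = (24 + (4 - 2*2))*137 = (24 + (4 - 4))*137 = (24 + 0)*137 = 24*137 = 3288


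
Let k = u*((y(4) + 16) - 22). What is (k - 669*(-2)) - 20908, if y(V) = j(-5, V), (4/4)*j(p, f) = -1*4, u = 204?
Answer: -21610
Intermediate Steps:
j(p, f) = -4 (j(p, f) = -1*4 = -4)
y(V) = -4
k = -2040 (k = 204*((-4 + 16) - 22) = 204*(12 - 22) = 204*(-10) = -2040)
(k - 669*(-2)) - 20908 = (-2040 - 669*(-2)) - 20908 = (-2040 + 1338) - 20908 = -702 - 20908 = -21610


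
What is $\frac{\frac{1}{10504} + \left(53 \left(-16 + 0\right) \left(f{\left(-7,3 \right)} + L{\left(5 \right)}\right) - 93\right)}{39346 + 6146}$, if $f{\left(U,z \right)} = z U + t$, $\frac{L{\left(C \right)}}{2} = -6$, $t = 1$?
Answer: $\frac{284059673}{477847968} \approx 0.59446$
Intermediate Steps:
$L{\left(C \right)} = -12$ ($L{\left(C \right)} = 2 \left(-6\right) = -12$)
$f{\left(U,z \right)} = 1 + U z$ ($f{\left(U,z \right)} = z U + 1 = U z + 1 = 1 + U z$)
$\frac{\frac{1}{10504} + \left(53 \left(-16 + 0\right) \left(f{\left(-7,3 \right)} + L{\left(5 \right)}\right) - 93\right)}{39346 + 6146} = \frac{\frac{1}{10504} - \left(93 - 53 \left(-16 + 0\right) \left(\left(1 - 21\right) - 12\right)\right)}{39346 + 6146} = \frac{\frac{1}{10504} - \left(93 - 53 \left(- 16 \left(\left(1 - 21\right) - 12\right)\right)\right)}{45492} = \left(\frac{1}{10504} - \left(93 - 53 \left(- 16 \left(-20 - 12\right)\right)\right)\right) \frac{1}{45492} = \left(\frac{1}{10504} - \left(93 - 53 \left(\left(-16\right) \left(-32\right)\right)\right)\right) \frac{1}{45492} = \left(\frac{1}{10504} + \left(53 \cdot 512 - 93\right)\right) \frac{1}{45492} = \left(\frac{1}{10504} + \left(27136 - 93\right)\right) \frac{1}{45492} = \left(\frac{1}{10504} + 27043\right) \frac{1}{45492} = \frac{284059673}{10504} \cdot \frac{1}{45492} = \frac{284059673}{477847968}$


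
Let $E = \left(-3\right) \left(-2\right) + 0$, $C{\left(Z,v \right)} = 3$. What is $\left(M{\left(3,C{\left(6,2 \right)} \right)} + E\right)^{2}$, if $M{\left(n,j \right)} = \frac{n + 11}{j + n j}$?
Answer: $\frac{1849}{36} \approx 51.361$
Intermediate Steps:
$M{\left(n,j \right)} = \frac{11 + n}{j + j n}$
$E = 6$ ($E = 6 + 0 = 6$)
$\left(M{\left(3,C{\left(6,2 \right)} \right)} + E\right)^{2} = \left(\frac{11 + 3}{3 \left(1 + 3\right)} + 6\right)^{2} = \left(\frac{1}{3} \cdot \frac{1}{4} \cdot 14 + 6\right)^{2} = \left(\frac{7}{6} + 6\right)^{2} = \left(\frac{43}{6}\right)^{2} = \frac{1849}{36}$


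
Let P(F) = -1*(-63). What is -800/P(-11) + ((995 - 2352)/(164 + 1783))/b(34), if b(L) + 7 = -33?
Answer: -351517/27720 ≈ -12.681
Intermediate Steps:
b(L) = -40 (b(L) = -7 - 33 = -40)
P(F) = 63
-800/P(-11) + ((995 - 2352)/(164 + 1783))/b(34) = -800/63 + ((995 - 2352)/(164 + 1783))/(-40) = -800*1/63 - 1357/1947*(-1/40) = -800/63 - 1357*1/1947*(-1/40) = -800/63 - 23/33*(-1/40) = -800/63 + 23/1320 = -351517/27720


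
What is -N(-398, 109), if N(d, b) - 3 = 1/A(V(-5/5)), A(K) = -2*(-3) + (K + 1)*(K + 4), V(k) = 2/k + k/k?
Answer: -19/6 ≈ -3.1667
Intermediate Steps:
V(k) = 1 + 2/k (V(k) = 2/k + 1 = 1 + 2/k)
A(K) = 6 + (1 + K)*(4 + K)
N(d, b) = 19/6 (N(d, b) = 3 + 1/(10 + ((2 - 5/5)/((-5/5)))**2 + 5*((2 - 5/5)/((-5/5)))) = 3 + 1/(10 + ((2 - 5*1/5)/((-5*1/5)))**2 + 5*((2 - 5*1/5)/((-5*1/5)))) = 3 + 1/(10 + ((2 - 1)/(-1))**2 + 5*((2 - 1)/(-1))) = 3 + 1/(10 + (-1*1)**2 + 5*(-1*1)) = 3 + 1/(10 + (-1)**2 + 5*(-1)) = 3 + 1/(10 + 1 - 5) = 3 + 1/6 = 19/6)
-N(-398, 109) = -1*19/6 = -19/6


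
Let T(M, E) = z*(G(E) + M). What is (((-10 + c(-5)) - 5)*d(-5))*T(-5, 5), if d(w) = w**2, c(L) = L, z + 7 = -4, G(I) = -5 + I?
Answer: -27500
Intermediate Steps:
z = -11 (z = -7 - 4 = -11)
T(M, E) = 55 - 11*E - 11*M (T(M, E) = -11*((-5 + E) + M) = -11*(-5 + E + M) = 55 - 11*E - 11*M)
(((-10 + c(-5)) - 5)*d(-5))*T(-5, 5) = (((-10 - 5) - 5)*(-5)**2)*(55 - 11*5 - 11*(-5)) = ((-15 - 5)*25)*(55 - 55 + 55) = -20*25*55 = -500*55 = -27500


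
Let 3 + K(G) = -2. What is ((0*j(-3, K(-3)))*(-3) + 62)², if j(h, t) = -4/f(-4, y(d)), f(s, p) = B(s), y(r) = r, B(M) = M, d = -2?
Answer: 3844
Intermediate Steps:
K(G) = -5 (K(G) = -3 - 2 = -5)
f(s, p) = s
j(h, t) = 1 (j(h, t) = -4/(-4) = -4*(-¼) = 1)
((0*j(-3, K(-3)))*(-3) + 62)² = ((0*1)*(-3) + 62)² = (0*(-3) + 62)² = (0 + 62)² = 62² = 3844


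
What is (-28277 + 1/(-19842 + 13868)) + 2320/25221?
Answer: -4260488937899/150670254 ≈ -28277.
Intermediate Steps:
(-28277 + 1/(-19842 + 13868)) + 2320/25221 = (-28277 + 1/(-5974)) + 2320*(1/25221) = (-28277 - 1/5974) + 2320/25221 = -168926799/5974 + 2320/25221 = -4260488937899/150670254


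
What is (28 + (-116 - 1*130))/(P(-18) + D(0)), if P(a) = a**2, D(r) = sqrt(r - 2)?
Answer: -35316/52489 + 109*I*sqrt(2)/52489 ≈ -0.67283 + 0.0029368*I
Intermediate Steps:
D(r) = sqrt(-2 + r)
(28 + (-116 - 1*130))/(P(-18) + D(0)) = (28 + (-116 - 1*130))/((-18)**2 + sqrt(-2 + 0)) = (28 + (-116 - 130))/(324 + sqrt(-2)) = (28 - 246)/(324 + I*sqrt(2)) = -218/(324 + I*sqrt(2))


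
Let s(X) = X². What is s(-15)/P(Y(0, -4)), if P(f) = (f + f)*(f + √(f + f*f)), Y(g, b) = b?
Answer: 225/8 + 225*√3/16 ≈ 52.482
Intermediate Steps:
P(f) = 2*f*(f + √(f + f²)) (P(f) = (2*f)*(f + √(f + f²)) = 2*f*(f + √(f + f²)))
s(-15)/P(Y(0, -4)) = (-15)²/((2*(-4)*(-4 + √(-4*(1 - 4))))) = 225/((2*(-4)*(-4 + √(-4*(-3))))) = 225/((2*(-4)*(-4 + √12))) = 225/((2*(-4)*(-4 + 2*√3))) = 225/(32 - 16*√3)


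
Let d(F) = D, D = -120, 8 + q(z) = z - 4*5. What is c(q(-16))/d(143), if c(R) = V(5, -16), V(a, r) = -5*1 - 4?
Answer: 3/40 ≈ 0.075000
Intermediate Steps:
q(z) = -28 + z (q(z) = -8 + (z - 4*5) = -8 + (z - 20) = -8 + (-20 + z) = -28 + z)
V(a, r) = -9 (V(a, r) = -5 - 4 = -9)
d(F) = -120
c(R) = -9
c(q(-16))/d(143) = -9/(-120) = -9*(-1/120) = 3/40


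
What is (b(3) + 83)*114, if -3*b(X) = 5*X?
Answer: 8892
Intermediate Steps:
b(X) = -5*X/3
(b(3) + 83)*114 = (-5/3*3 + 83)*114 = (-5 + 83)*114 = 78*114 = 8892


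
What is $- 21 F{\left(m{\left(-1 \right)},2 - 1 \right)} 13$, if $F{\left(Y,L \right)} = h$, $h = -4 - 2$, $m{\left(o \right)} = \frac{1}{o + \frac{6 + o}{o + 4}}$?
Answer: $1638$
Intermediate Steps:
$m{\left(o \right)} = \frac{1}{o + \frac{6 + o}{4 + o}}$
$h = -6$
$F{\left(Y,L \right)} = -6$
$- 21 F{\left(m{\left(-1 \right)},2 - 1 \right)} 13 = \left(-21\right) \left(-6\right) 13 = 126 \cdot 13 = 1638$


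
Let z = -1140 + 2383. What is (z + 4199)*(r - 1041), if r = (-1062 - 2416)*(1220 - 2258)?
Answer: 19640847366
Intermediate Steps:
r = 3610164 (r = -3478*(-1038) = 3610164)
z = 1243
(z + 4199)*(r - 1041) = (1243 + 4199)*(3610164 - 1041) = 5442*3609123 = 19640847366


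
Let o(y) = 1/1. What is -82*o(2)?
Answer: -82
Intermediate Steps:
o(y) = 1
-82*o(2) = -82*1 = -82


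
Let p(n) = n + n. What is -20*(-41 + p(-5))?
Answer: 1020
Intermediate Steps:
p(n) = 2*n
-20*(-41 + p(-5)) = -20*(-41 + 2*(-5)) = -20*(-41 - 10) = -20*(-51) = 1020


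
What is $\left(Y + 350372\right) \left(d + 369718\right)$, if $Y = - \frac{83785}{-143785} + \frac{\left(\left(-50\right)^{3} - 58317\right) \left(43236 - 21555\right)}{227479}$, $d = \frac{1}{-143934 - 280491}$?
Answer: $\frac{152895099815873021825402}{1242248032865} \approx 1.2308 \cdot 10^{11}$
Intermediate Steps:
$d = - \frac{1}{424425}$ ($d = \frac{1}{-424425} = - \frac{1}{424425} \approx -2.3561 \cdot 10^{-6}$)
$Y = - \frac{114290766069286}{6541613603}$ ($Y = \left(-83785\right) \left(- \frac{1}{143785}\right) + \left(-125000 - 58317\right) 21681 \cdot \frac{1}{227479} = \frac{16757}{28757} + \left(-183317\right) 21681 \cdot \frac{1}{227479} = \frac{16757}{28757} - \frac{3974495877}{227479} = - \frac{114290766069286}{6541613603} \approx -17471.0$)
$\left(Y + 350372\right) \left(d + 369718\right) = \left(- \frac{114290766069286}{6541613603} + 350372\right) \left(- \frac{1}{424425} + 369718\right) = \frac{2177707475241030}{6541613603} \cdot \frac{156917562149}{424425} = \frac{152895099815873021825402}{1242248032865}$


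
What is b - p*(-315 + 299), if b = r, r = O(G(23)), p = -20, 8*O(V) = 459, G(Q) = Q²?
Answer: -2101/8 ≈ -262.63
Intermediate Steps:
O(V) = 459/8 (O(V) = (⅛)*459 = 459/8)
r = 459/8 ≈ 57.375
b = 459/8 ≈ 57.375
b - p*(-315 + 299) = 459/8 - (-20)*(-315 + 299) = 459/8 - (-20)*(-16) = 459/8 - 1*320 = 459/8 - 320 = -2101/8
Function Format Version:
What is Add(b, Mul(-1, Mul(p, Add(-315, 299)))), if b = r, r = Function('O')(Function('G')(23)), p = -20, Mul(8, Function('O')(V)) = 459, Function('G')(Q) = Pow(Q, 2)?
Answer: Rational(-2101, 8) ≈ -262.63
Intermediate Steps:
Function('O')(V) = Rational(459, 8) (Function('O')(V) = Mul(Rational(1, 8), 459) = Rational(459, 8))
r = Rational(459, 8) ≈ 57.375
b = Rational(459, 8) ≈ 57.375
Add(b, Mul(-1, Mul(p, Add(-315, 299)))) = Add(Rational(459, 8), Mul(-1, Mul(-20, Add(-315, 299)))) = Add(Rational(459, 8), Mul(-1, Mul(-20, -16))) = Add(Rational(459, 8), Mul(-1, 320)) = Add(Rational(459, 8), -320) = Rational(-2101, 8)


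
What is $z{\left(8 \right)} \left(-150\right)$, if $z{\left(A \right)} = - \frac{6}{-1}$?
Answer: $-900$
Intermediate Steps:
$z{\left(A \right)} = 6$ ($z{\left(A \right)} = \left(-6\right) \left(-1\right) = 6$)
$z{\left(8 \right)} \left(-150\right) = 6 \left(-150\right) = -900$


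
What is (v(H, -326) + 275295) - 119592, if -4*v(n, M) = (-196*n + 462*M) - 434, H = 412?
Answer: 427305/2 ≈ 2.1365e+5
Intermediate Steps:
v(n, M) = 217/2 + 49*n - 231*M/2 (v(n, M) = -((-196*n + 462*M) - 434)/4 = -(-434 - 196*n + 462*M)/4 = 217/2 + 49*n - 231*M/2)
(v(H, -326) + 275295) - 119592 = ((217/2 + 49*412 - 231/2*(-326)) + 275295) - 119592 = ((217/2 + 20188 + 37653) + 275295) - 119592 = (115899/2 + 275295) - 119592 = 666489/2 - 119592 = 427305/2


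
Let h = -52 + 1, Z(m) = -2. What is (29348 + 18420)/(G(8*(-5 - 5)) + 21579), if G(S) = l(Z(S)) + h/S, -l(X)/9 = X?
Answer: 3821440/1727811 ≈ 2.2117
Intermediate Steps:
l(X) = -9*X
h = -51
G(S) = 18 - 51/S (G(S) = -9*(-2) - 51/S = 18 - 51/S)
(29348 + 18420)/(G(8*(-5 - 5)) + 21579) = (29348 + 18420)/((18 - 51*1/(8*(-5 - 5))) + 21579) = 47768/((18 - 51/(8*(-10))) + 21579) = 47768/((18 - 51/(-80)) + 21579) = 47768/((18 - 51*(-1/80)) + 21579) = 47768/((18 + 51/80) + 21579) = 47768/(1491/80 + 21579) = 47768/(1727811/80) = 47768*(80/1727811) = 3821440/1727811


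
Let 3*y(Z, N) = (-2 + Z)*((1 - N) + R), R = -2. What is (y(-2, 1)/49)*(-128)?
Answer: -1024/147 ≈ -6.9660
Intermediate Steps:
y(Z, N) = (-1 - N)*(-2 + Z)/3 (y(Z, N) = ((-2 + Z)*((1 - N) - 2))/3 = ((-2 + Z)*(-1 - N))/3 = ((-1 - N)*(-2 + Z))/3 = (-1 - N)*(-2 + Z)/3)
(y(-2, 1)/49)*(-128) = ((2/3 - 1/3*(-2) + (2/3)*1 - 1/3*1*(-2))/49)*(-128) = ((2/3 + 2/3 + 2/3 + 2/3)*(1/49))*(-128) = ((8/3)*(1/49))*(-128) = (8/147)*(-128) = -1024/147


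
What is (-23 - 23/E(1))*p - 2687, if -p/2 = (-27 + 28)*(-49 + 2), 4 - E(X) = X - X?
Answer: -10779/2 ≈ -5389.5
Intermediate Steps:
E(X) = 4 (E(X) = 4 - (X - X) = 4 - 1*0 = 4 + 0 = 4)
p = 94 (p = -2*(-27 + 28)*(-49 + 2) = -2*(-47) = 94)
(-23 - 23/E(1))*p - 2687 = (-23 - 23/4)*94 - 2687 = -115/4*94 - 2687 = -5405/2 - 2687 = -10779/2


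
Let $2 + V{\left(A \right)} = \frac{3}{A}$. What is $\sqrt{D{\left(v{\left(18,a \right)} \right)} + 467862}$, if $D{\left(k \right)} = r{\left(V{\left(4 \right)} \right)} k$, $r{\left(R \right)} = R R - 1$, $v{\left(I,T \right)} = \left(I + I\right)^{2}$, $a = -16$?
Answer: $\sqrt{468591} \approx 684.54$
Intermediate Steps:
$V{\left(A \right)} = -2 + \frac{3}{A}$
$v{\left(I,T \right)} = 4 I^{2}$ ($v{\left(I,T \right)} = \left(2 I\right)^{2} = 4 I^{2}$)
$r{\left(R \right)} = -1 + R^{2}$ ($r{\left(R \right)} = R^{2} - 1 = -1 + R^{2}$)
$D{\left(k \right)} = \frac{9 k}{16}$ ($D{\left(k \right)} = \left(-1 + \left(-2 + \frac{3}{4}\right)^{2}\right) k = \left(-1 + \left(- \frac{5}{4}\right)^{2}\right) k = \left(-1 + \frac{25}{16}\right) k = \frac{9 k}{16}$)
$\sqrt{D{\left(v{\left(18,a \right)} \right)} + 467862} = \sqrt{\frac{9 \cdot 4 \cdot 18^{2}}{16} + 467862} = \sqrt{\frac{9 \cdot 4 \cdot 324}{16} + 467862} = \sqrt{\frac{9}{16} \cdot 1296 + 467862} = \sqrt{729 + 467862} = \sqrt{468591}$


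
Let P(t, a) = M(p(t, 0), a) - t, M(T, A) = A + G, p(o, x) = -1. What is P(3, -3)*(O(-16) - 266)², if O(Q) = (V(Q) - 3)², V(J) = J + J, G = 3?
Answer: -2759043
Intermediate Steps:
V(J) = 2*J
M(T, A) = 3 + A (M(T, A) = A + 3 = 3 + A)
P(t, a) = 3 + a - t (P(t, a) = (3 + a) - t = 3 + a - t)
O(Q) = (-3 + 2*Q)² (O(Q) = (2*Q - 3)² = (-3 + 2*Q)²)
P(3, -3)*(O(-16) - 266)² = (3 - 3 - 1*3)*((-3 + 2*(-16))² - 266)² = (3 - 3 - 3)*((-3 - 32)² - 266)² = -3*((-35)² - 266)² = -3*(1225 - 266)² = -3*959² = -3*919681 = -2759043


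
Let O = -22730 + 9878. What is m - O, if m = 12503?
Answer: 25355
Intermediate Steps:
O = -12852
m - O = 12503 - 1*(-12852) = 12503 + 12852 = 25355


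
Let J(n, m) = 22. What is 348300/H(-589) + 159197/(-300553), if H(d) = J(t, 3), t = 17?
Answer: 4758141253/300553 ≈ 15831.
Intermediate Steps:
H(d) = 22
348300/H(-589) + 159197/(-300553) = 348300/22 + 159197/(-300553) = 348300*(1/22) + 159197*(-1/300553) = 174150/11 - 159197/300553 = 4758141253/300553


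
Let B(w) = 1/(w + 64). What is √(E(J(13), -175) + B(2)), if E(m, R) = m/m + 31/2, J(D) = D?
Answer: √17985/33 ≈ 4.0639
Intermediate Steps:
B(w) = 1/(64 + w)
E(m, R) = 33/2 (E(m, R) = 1 + 31*(½) = 1 + 31/2 = 33/2)
√(E(J(13), -175) + B(2)) = √(33/2 + 1/(64 + 2)) = √(33/2 + 1/66) = √(545/33) = √17985/33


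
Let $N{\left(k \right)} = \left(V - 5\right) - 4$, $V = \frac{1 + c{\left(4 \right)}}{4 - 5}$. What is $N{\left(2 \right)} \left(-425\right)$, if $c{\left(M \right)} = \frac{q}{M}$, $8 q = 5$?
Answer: $\frac{138125}{32} \approx 4316.4$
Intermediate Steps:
$q = \frac{5}{8}$ ($q = \frac{1}{8} \cdot 5 = \frac{5}{8} \approx 0.625$)
$c{\left(M \right)} = \frac{5}{8 M}$
$V = - \frac{37}{32}$ ($V = \frac{1 + \frac{5}{8 \cdot 4}}{4 - 5} = \frac{1 + \frac{5}{8} \cdot \frac{1}{4}}{-1} = \left(1 + \frac{5}{32}\right) \left(-1\right) = \frac{37}{32} \left(-1\right) = - \frac{37}{32} \approx -1.1563$)
$N{\left(k \right)} = - \frac{325}{32}$ ($N{\left(k \right)} = \left(- \frac{37}{32} - 5\right) - 4 = - \frac{197}{32} - 4 = - \frac{325}{32}$)
$N{\left(2 \right)} \left(-425\right) = \left(- \frac{325}{32}\right) \left(-425\right) = \frac{138125}{32}$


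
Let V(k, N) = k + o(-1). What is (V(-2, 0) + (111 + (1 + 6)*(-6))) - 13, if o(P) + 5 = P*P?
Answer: 50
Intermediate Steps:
o(P) = -5 + P**2 (o(P) = -5 + P*P = -5 + P**2)
V(k, N) = -4 + k (V(k, N) = k + (-5 + (-1)**2) = k + (-5 + 1) = k - 4 = -4 + k)
(V(-2, 0) + (111 + (1 + 6)*(-6))) - 13 = ((-4 - 2) + (111 + (1 + 6)*(-6))) - 13 = (-6 + (111 + 7*(-6))) - 13 = (-6 + (111 - 42)) - 13 = (-6 + 69) - 13 = 63 - 13 = 50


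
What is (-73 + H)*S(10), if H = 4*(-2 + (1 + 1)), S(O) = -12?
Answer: 876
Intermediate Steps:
H = 0 (H = 4*(-2 + 2) = 4*0 = 0)
(-73 + H)*S(10) = (-73 + 0)*(-12) = -73*(-12) = 876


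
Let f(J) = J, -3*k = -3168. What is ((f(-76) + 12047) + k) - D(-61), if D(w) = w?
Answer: 13088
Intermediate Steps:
k = 1056 (k = -⅓*(-3168) = 1056)
((f(-76) + 12047) + k) - D(-61) = ((-76 + 12047) + 1056) - 1*(-61) = (11971 + 1056) + 61 = 13027 + 61 = 13088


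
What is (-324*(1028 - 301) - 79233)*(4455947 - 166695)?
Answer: -1350175033812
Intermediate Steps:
(-324*(1028 - 301) - 79233)*(4455947 - 166695) = (-324*727 - 79233)*4289252 = (-235548 - 79233)*4289252 = -314781*4289252 = -1350175033812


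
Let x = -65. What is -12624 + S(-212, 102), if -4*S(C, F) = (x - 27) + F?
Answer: -25253/2 ≈ -12627.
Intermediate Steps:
S(C, F) = 23 - F/4 (S(C, F) = -((-65 - 27) + F)/4 = -(-92 + F)/4 = 23 - F/4)
-12624 + S(-212, 102) = -12624 + (23 - ¼*102) = -12624 + (23 - 51/2) = -12624 - 5/2 = -25253/2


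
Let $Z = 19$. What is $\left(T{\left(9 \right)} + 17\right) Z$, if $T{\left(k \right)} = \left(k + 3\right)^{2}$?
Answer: $3059$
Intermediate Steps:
$T{\left(k \right)} = \left(3 + k\right)^{2}$
$\left(T{\left(9 \right)} + 17\right) Z = \left(\left(3 + 9\right)^{2} + 17\right) 19 = \left(12^{2} + 17\right) 19 = \left(144 + 17\right) 19 = 161 \cdot 19 = 3059$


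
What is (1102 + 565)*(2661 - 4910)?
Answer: -3749083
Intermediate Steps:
(1102 + 565)*(2661 - 4910) = 1667*(-2249) = -3749083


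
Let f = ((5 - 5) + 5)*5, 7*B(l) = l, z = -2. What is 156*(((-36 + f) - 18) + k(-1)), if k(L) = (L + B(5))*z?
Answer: -31044/7 ≈ -4434.9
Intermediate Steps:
B(l) = l/7
k(L) = -10/7 - 2*L (k(L) = (L + (1/7)*5)*(-2) = (L + 5/7)*(-2) = (5/7 + L)*(-2) = -10/7 - 2*L)
f = 25 (f = (0 + 5)*5 = 5*5 = 25)
156*(((-36 + f) - 18) + k(-1)) = 156*(((-36 + 25) - 18) + (-10/7 - 2*(-1))) = 156*((-11 - 18) + (-10/7 + 2)) = 156*(-29 + 4/7) = 156*(-199/7) = -31044/7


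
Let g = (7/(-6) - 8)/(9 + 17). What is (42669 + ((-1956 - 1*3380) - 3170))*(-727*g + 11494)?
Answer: 62622452987/156 ≈ 4.0143e+8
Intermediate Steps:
g = -55/156 (g = (7*(-⅙) - 8)/26 = (-7/6 - 8)*(1/26) = -55/6*1/26 = -55/156 ≈ -0.35256)
(42669 + ((-1956 - 1*3380) - 3170))*(-727*g + 11494) = (42669 + ((-1956 - 1*3380) - 3170))*(-727*(-55/156) + 11494) = (42669 + ((-1956 - 3380) - 3170))*(39985/156 + 11494) = (42669 + (-5336 - 3170))*(1833049/156) = (42669 - 8506)*(1833049/156) = 34163*(1833049/156) = 62622452987/156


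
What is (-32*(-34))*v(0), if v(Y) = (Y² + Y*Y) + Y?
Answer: 0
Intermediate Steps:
v(Y) = Y + 2*Y² (v(Y) = (Y² + Y²) + Y = 2*Y² + Y = Y + 2*Y²)
(-32*(-34))*v(0) = (-32*(-34))*(0*(1 + 2*0)) = 1088*(0*(1 + 0)) = 1088*(0*1) = 1088*0 = 0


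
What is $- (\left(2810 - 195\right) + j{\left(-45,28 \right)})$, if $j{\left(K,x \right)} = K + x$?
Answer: $-2598$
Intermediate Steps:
$- (\left(2810 - 195\right) + j{\left(-45,28 \right)}) = - (\left(2810 - 195\right) + \left(-45 + 28\right)) = - (\left(2810 + \left(-593 + 398\right)\right) - 17) = - (\left(2810 - 195\right) - 17) = - (2615 - 17) = \left(-1\right) 2598 = -2598$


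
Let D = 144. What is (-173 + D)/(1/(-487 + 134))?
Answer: 10237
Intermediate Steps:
(-173 + D)/(1/(-487 + 134)) = (-173 + 144)/(1/(-487 + 134)) = -29/1/(-353) = -29/(-1/353) = -353*(-29) = 10237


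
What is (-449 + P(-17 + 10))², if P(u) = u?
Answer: 207936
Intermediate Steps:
(-449 + P(-17 + 10))² = (-449 + (-17 + 10))² = (-449 - 7)² = (-456)² = 207936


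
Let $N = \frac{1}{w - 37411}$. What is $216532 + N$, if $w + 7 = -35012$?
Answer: $\frac{15683412759}{72430} \approx 2.1653 \cdot 10^{5}$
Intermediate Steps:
$w = -35019$ ($w = -7 - 35012 = -35019$)
$N = - \frac{1}{72430}$ ($N = \frac{1}{-35019 - 37411} = \frac{1}{-72430} = - \frac{1}{72430} \approx -1.3806 \cdot 10^{-5}$)
$216532 + N = 216532 - \frac{1}{72430} = \frac{15683412759}{72430}$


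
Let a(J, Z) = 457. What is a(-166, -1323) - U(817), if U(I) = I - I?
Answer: 457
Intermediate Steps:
U(I) = 0
a(-166, -1323) - U(817) = 457 - 1*0 = 457 + 0 = 457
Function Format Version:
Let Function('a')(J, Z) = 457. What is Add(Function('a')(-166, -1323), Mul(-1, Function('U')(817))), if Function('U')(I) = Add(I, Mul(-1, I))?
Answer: 457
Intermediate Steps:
Function('U')(I) = 0
Add(Function('a')(-166, -1323), Mul(-1, Function('U')(817))) = Add(457, Mul(-1, 0)) = Add(457, 0) = 457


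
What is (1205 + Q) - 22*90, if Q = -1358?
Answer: -2133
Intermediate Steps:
(1205 + Q) - 22*90 = (1205 - 1358) - 22*90 = -153 - 1980 = -2133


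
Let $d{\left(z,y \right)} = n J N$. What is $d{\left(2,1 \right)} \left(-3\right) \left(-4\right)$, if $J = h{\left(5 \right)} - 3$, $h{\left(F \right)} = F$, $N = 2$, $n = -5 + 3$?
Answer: $-96$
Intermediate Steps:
$n = -2$
$J = 2$ ($J = 5 - 3 = 2$)
$d{\left(z,y \right)} = -8$ ($d{\left(z,y \right)} = \left(-2\right) 2 \cdot 2 = \left(-4\right) 2 = -8$)
$d{\left(2,1 \right)} \left(-3\right) \left(-4\right) = \left(-8\right) \left(-3\right) \left(-4\right) = 24 \left(-4\right) = -96$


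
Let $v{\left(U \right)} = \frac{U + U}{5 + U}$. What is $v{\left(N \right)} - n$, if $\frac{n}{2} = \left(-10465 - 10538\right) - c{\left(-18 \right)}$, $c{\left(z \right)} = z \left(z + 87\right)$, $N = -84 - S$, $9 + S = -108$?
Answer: $\frac{750951}{19} \approx 39524.0$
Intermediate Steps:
$S = -117$ ($S = -9 - 108 = -117$)
$N = 33$ ($N = -84 - -117 = -84 + 117 = 33$)
$v{\left(U \right)} = \frac{2 U}{5 + U}$
$c{\left(z \right)} = z \left(87 + z\right)$
$n = -39522$ ($n = 2 \left(\left(-10465 - 10538\right) - - 18 \left(87 - 18\right)\right) = 2 \left(-21003 - \left(-18\right) 69\right) = 2 \left(-21003 - -1242\right) = 2 \left(-21003 + 1242\right) = 2 \left(-19761\right) = -39522$)
$v{\left(N \right)} - n = 2 \cdot 33 \frac{1}{5 + 33} - -39522 = 2 \cdot 33 \cdot \frac{1}{38} + 39522 = \frac{33}{19} + 39522 = \frac{750951}{19}$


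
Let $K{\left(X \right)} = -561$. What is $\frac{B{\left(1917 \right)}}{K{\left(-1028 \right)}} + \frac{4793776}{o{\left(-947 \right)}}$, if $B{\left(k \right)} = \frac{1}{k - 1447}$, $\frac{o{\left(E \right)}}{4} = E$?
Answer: $- \frac{315993730427}{249695490} \approx -1265.5$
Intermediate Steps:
$o{\left(E \right)} = 4 E$
$B{\left(k \right)} = \frac{1}{-1447 + k}$
$\frac{B{\left(1917 \right)}}{K{\left(-1028 \right)}} + \frac{4793776}{o{\left(-947 \right)}} = \frac{1}{\left(-1447 + 1917\right) \left(-561\right)} + \frac{4793776}{4 \left(-947\right)} = \frac{1}{470} \left(- \frac{1}{561}\right) + \frac{4793776}{-3788} = \frac{1}{470} \left(- \frac{1}{561}\right) + 4793776 \left(- \frac{1}{3788}\right) = - \frac{1}{263670} - \frac{1198444}{947} = - \frac{315993730427}{249695490}$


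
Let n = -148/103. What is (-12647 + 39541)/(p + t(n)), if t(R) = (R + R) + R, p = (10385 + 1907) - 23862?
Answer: -1385041/596077 ≈ -2.3236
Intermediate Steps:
p = -11570 (p = 12292 - 23862 = -11570)
n = -148/103 (n = -148*1/103 = -148/103 ≈ -1.4369)
t(R) = 3*R (t(R) = 2*R + R = 3*R)
(-12647 + 39541)/(p + t(n)) = (-12647 + 39541)/(-11570 + 3*(-148/103)) = 26894/(-11570 - 444/103) = 26894/(-1192154/103) = 26894*(-103/1192154) = -1385041/596077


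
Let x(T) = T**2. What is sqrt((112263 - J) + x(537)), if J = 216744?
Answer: 12*sqrt(1277) ≈ 428.82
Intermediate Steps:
sqrt((112263 - J) + x(537)) = sqrt((112263 - 1*216744) + 537**2) = sqrt((112263 - 216744) + 288369) = sqrt(-104481 + 288369) = sqrt(183888) = 12*sqrt(1277)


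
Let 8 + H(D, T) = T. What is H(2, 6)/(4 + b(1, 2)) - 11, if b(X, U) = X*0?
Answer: -23/2 ≈ -11.500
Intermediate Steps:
H(D, T) = -8 + T
b(X, U) = 0
H(2, 6)/(4 + b(1, 2)) - 11 = (-8 + 6)/(4 + 0) - 11 = -2/4 - 11 = -2*¼ - 11 = -½ - 11 = -23/2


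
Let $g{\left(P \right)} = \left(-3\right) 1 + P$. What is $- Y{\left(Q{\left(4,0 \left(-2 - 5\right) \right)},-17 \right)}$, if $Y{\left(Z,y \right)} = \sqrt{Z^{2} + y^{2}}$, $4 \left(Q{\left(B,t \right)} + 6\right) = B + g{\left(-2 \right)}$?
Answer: $- \frac{\sqrt{5249}}{4} \approx -18.112$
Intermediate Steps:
$g{\left(P \right)} = -3 + P$
$Q{\left(B,t \right)} = - \frac{29}{4} + \frac{B}{4}$ ($Q{\left(B,t \right)} = -6 + \frac{B - 5}{4} = -6 + \frac{-5 + B}{4} = -6 + \left(- \frac{5}{4} + \frac{B}{4}\right) = - \frac{29}{4} + \frac{B}{4}$)
$- Y{\left(Q{\left(4,0 \left(-2 - 5\right) \right)},-17 \right)} = - \sqrt{\left(- \frac{29}{4} + \frac{1}{4} \cdot 4\right)^{2} + \left(-17\right)^{2}} = - \sqrt{\left(- \frac{29}{4} + 1\right)^{2} + 289} = - \sqrt{\left(- \frac{25}{4}\right)^{2} + 289} = - \sqrt{\frac{625}{16} + 289} = - \sqrt{\frac{5249}{16}} = - \frac{\sqrt{5249}}{4}$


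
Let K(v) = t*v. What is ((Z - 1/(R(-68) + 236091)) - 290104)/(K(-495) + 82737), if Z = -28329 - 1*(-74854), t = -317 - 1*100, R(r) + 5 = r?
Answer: -57489028423/68245076736 ≈ -0.84239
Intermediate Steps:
R(r) = -5 + r
t = -417 (t = -317 - 100 = -417)
Z = 46525 (Z = -28329 + 74854 = 46525)
K(v) = -417*v
((Z - 1/(R(-68) + 236091)) - 290104)/(K(-495) + 82737) = ((46525 - 1/((-5 - 68) + 236091)) - 290104)/(-417*(-495) + 82737) = ((46525 - 1/(-73 + 236091)) - 290104)/(206415 + 82737) = ((46525 - 1/236018) - 290104)/289152 = ((46525 - 1*1/236018) - 290104)*(1/289152) = ((46525 - 1/236018) - 290104)*(1/289152) = (10980737449/236018 - 290104)*(1/289152) = -57489028423/236018*1/289152 = -57489028423/68245076736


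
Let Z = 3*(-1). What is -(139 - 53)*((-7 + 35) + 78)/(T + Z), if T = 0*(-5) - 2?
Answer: 9116/5 ≈ 1823.2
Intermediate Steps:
Z = -3
T = -2 (T = 0 - 2 = -2)
-(139 - 53)*((-7 + 35) + 78)/(T + Z) = -(139 - 53)*((-7 + 35) + 78)/(-2 - 3) = -86*(28 + 78)/(-5) = -86*106*(-⅕) = -86*(-106)/5 = -1*(-9116/5) = 9116/5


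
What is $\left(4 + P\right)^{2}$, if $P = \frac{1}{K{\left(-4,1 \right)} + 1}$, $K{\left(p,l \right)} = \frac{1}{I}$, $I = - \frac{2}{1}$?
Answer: $36$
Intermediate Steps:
$I = -2$ ($I = \left(-2\right) 1 = -2$)
$K{\left(p,l \right)} = - \frac{1}{2}$ ($K{\left(p,l \right)} = \frac{1}{-2} = - \frac{1}{2}$)
$P = 2$ ($P = \frac{1}{- \frac{1}{2} + 1} = \frac{1}{\frac{1}{2}} = 2$)
$\left(4 + P\right)^{2} = \left(4 + 2\right)^{2} = 6^{2} = 36$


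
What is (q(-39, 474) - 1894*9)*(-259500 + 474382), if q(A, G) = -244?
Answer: -3715309780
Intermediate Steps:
(q(-39, 474) - 1894*9)*(-259500 + 474382) = (-244 - 1894*9)*(-259500 + 474382) = (-244 - 17046)*214882 = -17290*214882 = -3715309780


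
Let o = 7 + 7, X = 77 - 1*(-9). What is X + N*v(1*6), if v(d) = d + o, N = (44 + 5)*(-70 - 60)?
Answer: -127314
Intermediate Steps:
X = 86 (X = 77 + 9 = 86)
N = -6370 (N = 49*(-130) = -6370)
o = 14
v(d) = 14 + d (v(d) = d + 14 = 14 + d)
X + N*v(1*6) = 86 - 6370*(14 + 1*6) = 86 - 6370*(14 + 6) = 86 - 6370*20 = 86 - 127400 = -127314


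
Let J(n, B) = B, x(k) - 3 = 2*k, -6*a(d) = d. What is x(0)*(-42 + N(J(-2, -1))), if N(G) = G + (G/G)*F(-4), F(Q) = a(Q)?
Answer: -127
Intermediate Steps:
a(d) = -d/6
F(Q) = -Q/6
x(k) = 3 + 2*k
N(G) = ⅔ + G (N(G) = G + (G/G)*(-⅙*(-4)) = G + 1*(⅔) = G + ⅔ = ⅔ + G)
x(0)*(-42 + N(J(-2, -1))) = (3 + 2*0)*(-42 + (⅔ - 1)) = (3 + 0)*(-42 - ⅓) = 3*(-127/3) = -127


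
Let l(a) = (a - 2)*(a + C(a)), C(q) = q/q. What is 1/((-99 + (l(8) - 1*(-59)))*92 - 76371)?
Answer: -1/75083 ≈ -1.3319e-5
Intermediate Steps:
C(q) = 1
l(a) = (1 + a)*(-2 + a) (l(a) = (a - 2)*(a + 1) = (-2 + a)*(1 + a) = (1 + a)*(-2 + a))
1/((-99 + (l(8) - 1*(-59)))*92 - 76371) = 1/((-99 + ((-2 + 8² - 1*8) - 1*(-59)))*92 - 76371) = 1/((-99 + ((-2 + 64 - 8) + 59))*92 - 76371) = 1/((-99 + (54 + 59))*92 - 76371) = 1/((-99 + 113)*92 - 76371) = 1/(14*92 - 76371) = 1/(1288 - 76371) = 1/(-75083) = -1/75083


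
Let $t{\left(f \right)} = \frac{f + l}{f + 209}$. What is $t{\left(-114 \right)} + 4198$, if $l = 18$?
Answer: $\frac{398714}{95} \approx 4197.0$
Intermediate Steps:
$t{\left(f \right)} = \frac{18 + f}{209 + f}$ ($t{\left(f \right)} = \frac{f + 18}{f + 209} = \frac{18 + f}{209 + f}$)
$t{\left(-114 \right)} + 4198 = \frac{18 - 114}{209 - 114} + 4198 = \frac{1}{95} \left(-96\right) + 4198 = - \frac{96}{95} + 4198 = \frac{398714}{95}$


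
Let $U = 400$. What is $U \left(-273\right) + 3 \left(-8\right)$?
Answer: $-109224$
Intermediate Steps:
$U \left(-273\right) + 3 \left(-8\right) = 400 \left(-273\right) + 3 \left(-8\right) = -109200 - 24 = -109224$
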